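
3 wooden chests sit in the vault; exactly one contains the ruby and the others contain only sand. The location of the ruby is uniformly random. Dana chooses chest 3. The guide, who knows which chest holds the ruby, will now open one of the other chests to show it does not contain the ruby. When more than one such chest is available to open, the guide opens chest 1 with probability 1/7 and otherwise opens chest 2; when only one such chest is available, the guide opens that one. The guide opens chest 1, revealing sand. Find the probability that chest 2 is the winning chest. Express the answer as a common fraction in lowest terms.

7/8

Condition on the true location of the ruby.
If it is in chest 1 (prior 1/3): the guide opened chest 1, so this case is ruled out; weight (1/3)·0 = 0.
If it is in chest 2 (prior 1/3): only chest 1 is available, probability 1; weight (1/3)·1 = 1/3.
If it is in chest 3 (prior 1/3): chest 1 is available, opened with probability 1/7; weight (1/3)·(1/7) = 1/21.
The weights sum to 8/21.
So P(the ruby in chest 2 | the guide opened chest 1) = (1/3) / (8/21) = 7/8.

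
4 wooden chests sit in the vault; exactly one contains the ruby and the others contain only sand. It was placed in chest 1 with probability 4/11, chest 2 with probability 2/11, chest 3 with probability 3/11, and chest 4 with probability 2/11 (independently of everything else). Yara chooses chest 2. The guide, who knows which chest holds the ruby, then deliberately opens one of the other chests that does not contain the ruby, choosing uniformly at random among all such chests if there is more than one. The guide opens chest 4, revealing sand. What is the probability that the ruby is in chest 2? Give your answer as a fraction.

Consider each possible location of the ruby in turn.
If it is in chest 1 (prior 4/11): the guide has 2 equally likely choices, so probability 1/2; weight (4/11)·(1/2) = 2/11.
If it is in chest 2 (prior 2/11): the guide has 3 equally likely choices, so probability 1/3; weight (2/11)·(1/3) = 2/33.
If it is in chest 3 (prior 3/11): the guide has 2 equally likely choices, so probability 1/2; weight (3/11)·(1/2) = 3/22.
If it is in chest 4 (prior 2/11): the guide opened chest 4, so this case is ruled out; weight (2/11)·0 = 0.
The weights sum to 25/66.
So P(the ruby in chest 2 | the guide opened chest 4) = (2/33) / (25/66) = 4/25.

4/25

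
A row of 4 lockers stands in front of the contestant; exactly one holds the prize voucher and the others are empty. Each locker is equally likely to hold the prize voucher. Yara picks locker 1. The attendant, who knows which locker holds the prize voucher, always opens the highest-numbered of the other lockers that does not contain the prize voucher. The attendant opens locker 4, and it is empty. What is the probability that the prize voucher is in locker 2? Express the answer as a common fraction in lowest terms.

Apply Bayes' rule, conditioning on where the prize voucher actually is.
If it is in any of lockers 1, 2, and 3 (prior 1/4 each): locker 4 is the highest-numbered option available, probability 1; weight (1/4)·1 = 1/4 each.
If it is in locker 4 (prior 1/4): the attendant opened locker 4, so this case is ruled out; weight (1/4)·0 = 0.
The weights sum to 3/4.
So P(the prize voucher in locker 2 | the attendant opened locker 4) = (1/4) / (3/4) = 1/3.

1/3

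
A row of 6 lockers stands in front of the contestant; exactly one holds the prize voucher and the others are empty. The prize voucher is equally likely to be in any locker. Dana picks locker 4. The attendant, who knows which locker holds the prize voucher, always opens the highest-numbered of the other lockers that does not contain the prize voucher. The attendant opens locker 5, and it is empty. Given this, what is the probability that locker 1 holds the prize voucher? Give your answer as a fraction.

0

Condition on the true location of the prize voucher.
If it is in any of lockers 1, 2, 3, and 4 (prior 1/6 each): the attendant would have opened locker 6 instead, probability 0; weight (1/6)·0 = 0 each.
If it is in locker 5 (prior 1/6): the attendant opened locker 5, so this case is ruled out; weight (1/6)·0 = 0.
If it is in locker 6 (prior 1/6): locker 5 is the highest-numbered option available, probability 1; weight (1/6)·1 = 1/6.
The weights sum to 1/6.
So P(the prize voucher in locker 1 | the attendant opened locker 5) = 0 / (1/6) = 0.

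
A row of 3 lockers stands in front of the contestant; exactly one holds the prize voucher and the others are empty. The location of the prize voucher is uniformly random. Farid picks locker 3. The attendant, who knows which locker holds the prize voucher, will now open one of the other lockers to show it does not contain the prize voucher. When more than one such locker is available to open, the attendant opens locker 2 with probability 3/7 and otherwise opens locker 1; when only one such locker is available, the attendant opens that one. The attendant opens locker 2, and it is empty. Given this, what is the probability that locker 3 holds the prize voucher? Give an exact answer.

Apply Bayes' rule, conditioning on where the prize voucher actually is.
If it is in locker 1 (prior 1/3): only locker 2 is available, probability 1; weight (1/3)·1 = 1/3.
If it is in locker 2 (prior 1/3): the attendant opened locker 2, so this case is ruled out; weight (1/3)·0 = 0.
If it is in locker 3 (prior 1/3): locker 2 is available, opened with probability 3/7; weight (1/3)·(3/7) = 1/7.
The weights sum to 10/21.
So P(the prize voucher in locker 3 | the attendant opened locker 2) = (1/7) / (10/21) = 3/10.

3/10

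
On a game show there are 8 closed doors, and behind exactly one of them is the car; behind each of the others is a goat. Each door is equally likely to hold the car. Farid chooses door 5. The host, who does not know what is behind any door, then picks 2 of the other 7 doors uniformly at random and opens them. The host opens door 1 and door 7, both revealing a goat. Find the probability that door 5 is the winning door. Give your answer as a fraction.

1/6

Condition on the true location of the car.
If it is behind either of doors 1 and 7 (prior 1/8 each): that door was opened and seen not to hold the prize — ruled out; weight (1/8)·0 = 0 each.
If it is behind any of doors 2, 3, 4, 5, 6, and 8 (prior 1/8 each): the host picks exactly this set with probability 1/21 regardless, and none is the prize; weight (1/8)·(1/21) = 1/168 each.
The weights sum to 1/28.
So P(the car behind door 5 | the host opened door 1 and door 7) = (1/168) / (1/28) = 1/6.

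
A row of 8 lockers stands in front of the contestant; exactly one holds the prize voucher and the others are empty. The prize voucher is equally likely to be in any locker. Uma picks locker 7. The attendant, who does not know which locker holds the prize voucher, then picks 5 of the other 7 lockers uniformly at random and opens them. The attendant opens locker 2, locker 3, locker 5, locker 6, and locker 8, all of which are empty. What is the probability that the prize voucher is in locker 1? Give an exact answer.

Because the attendant chose which lockers to open without knowing where the prize voucher is, the choice is independent of the prize location. Learning that none of the 5 opened lockers holds the prize voucher simply rules out those 5 locations and leaves the remaining 3 lockers still equally likely by symmetry.
So P(the prize voucher in locker 1) = 1/3.

1/3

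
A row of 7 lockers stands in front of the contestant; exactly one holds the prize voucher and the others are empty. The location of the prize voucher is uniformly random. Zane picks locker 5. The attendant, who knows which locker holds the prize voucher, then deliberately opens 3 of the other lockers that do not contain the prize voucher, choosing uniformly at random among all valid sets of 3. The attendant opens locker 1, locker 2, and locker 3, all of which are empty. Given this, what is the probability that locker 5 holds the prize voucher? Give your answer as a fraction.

Consider each possible location of the prize voucher in turn.
If it is in any of lockers 1, 2, and 3 (prior 1/7 each): that locker was opened and seen not to hold the prize — ruled out; weight (1/7)·0 = 0 each.
If it is in any of lockers 4, 6, and 7 (prior 1/7 each): the attendant has 10 equally likely choices, so probability 1/10; weight (1/7)·(1/10) = 1/70 each.
If it is in locker 5 (prior 1/7): the attendant has 20 equally likely choices, so probability 1/20; weight (1/7)·(1/20) = 1/140.
The weights sum to 1/20.
So P(the prize voucher in locker 5 | the attendant opened locker 1, locker 2, and locker 3) = (1/140) / (1/20) = 1/7.

1/7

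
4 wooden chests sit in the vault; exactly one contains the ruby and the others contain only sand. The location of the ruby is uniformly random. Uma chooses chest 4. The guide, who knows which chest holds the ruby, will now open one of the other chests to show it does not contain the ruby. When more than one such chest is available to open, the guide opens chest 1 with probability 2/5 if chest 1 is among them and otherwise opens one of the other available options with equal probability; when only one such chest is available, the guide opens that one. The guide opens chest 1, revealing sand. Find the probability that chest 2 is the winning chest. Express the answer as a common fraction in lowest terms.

Consider each possible location of the ruby in turn.
If it is in chest 1 (prior 1/4): the guide opened chest 1, so this case is ruled out; weight (1/4)·0 = 0.
If it is in any of chests 2, 3, and 4 (prior 1/4 each): chest 1 is available, opened with probability 2/5; weight (1/4)·(2/5) = 1/10 each.
The weights sum to 3/10.
So P(the ruby in chest 2 | the guide opened chest 1) = (1/10) / (3/10) = 1/3.

1/3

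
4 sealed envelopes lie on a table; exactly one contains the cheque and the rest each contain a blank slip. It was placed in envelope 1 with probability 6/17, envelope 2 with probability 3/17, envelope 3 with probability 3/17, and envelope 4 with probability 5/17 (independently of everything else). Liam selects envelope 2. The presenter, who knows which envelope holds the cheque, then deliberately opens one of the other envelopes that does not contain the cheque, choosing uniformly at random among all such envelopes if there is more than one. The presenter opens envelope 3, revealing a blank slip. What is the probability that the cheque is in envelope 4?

Apply Bayes' rule, conditioning on where the cheque actually is.
If it is in envelope 1 (prior 6/17): the presenter has 2 equally likely choices, so probability 1/2; weight (6/17)·(1/2) = 3/17.
If it is in envelope 2 (prior 3/17): the presenter has 3 equally likely choices, so probability 1/3; weight (3/17)·(1/3) = 1/17.
If it is in envelope 3 (prior 3/17): the presenter opened envelope 3, so this case is ruled out; weight (3/17)·0 = 0.
If it is in envelope 4 (prior 5/17): the presenter has 2 equally likely choices, so probability 1/2; weight (5/17)·(1/2) = 5/34.
The weights sum to 13/34.
So P(the cheque in envelope 4 | the presenter opened envelope 3) = (5/34) / (13/34) = 5/13.

5/13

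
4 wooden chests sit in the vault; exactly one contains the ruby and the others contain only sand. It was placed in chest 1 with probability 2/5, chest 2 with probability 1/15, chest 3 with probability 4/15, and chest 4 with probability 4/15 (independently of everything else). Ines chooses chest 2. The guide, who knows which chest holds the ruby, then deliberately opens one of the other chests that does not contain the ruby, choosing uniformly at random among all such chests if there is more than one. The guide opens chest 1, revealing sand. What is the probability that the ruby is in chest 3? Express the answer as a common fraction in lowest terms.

6/13

Consider each possible location of the ruby in turn.
If it is in chest 1 (prior 2/5): the guide opened chest 1, so this case is ruled out; weight (2/5)·0 = 0.
If it is in chest 2 (prior 1/15): the guide has 3 equally likely choices, so probability 1/3; weight (1/15)·(1/3) = 1/45.
If it is in either of chests 3 and 4 (prior 4/15 each): the guide has 2 equally likely choices, so probability 1/2; weight (4/15)·(1/2) = 2/15 each.
The weights sum to 13/45.
So P(the ruby in chest 3 | the guide opened chest 1) = (2/15) / (13/45) = 6/13.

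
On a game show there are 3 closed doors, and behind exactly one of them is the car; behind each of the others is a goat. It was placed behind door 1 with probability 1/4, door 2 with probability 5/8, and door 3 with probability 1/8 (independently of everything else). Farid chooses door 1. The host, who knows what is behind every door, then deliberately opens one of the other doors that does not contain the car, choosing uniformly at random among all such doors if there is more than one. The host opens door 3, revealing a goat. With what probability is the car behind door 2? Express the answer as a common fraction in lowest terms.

Consider each possible location of the car in turn.
If it is behind door 1 (prior 1/4): the host has 2 equally likely choices, so probability 1/2; weight (1/4)·(1/2) = 1/8.
If it is behind door 2 (prior 5/8): the host has no choice, probability 1; weight (5/8)·1 = 5/8.
If it is behind door 3 (prior 1/8): the host opened door 3, so this case is ruled out; weight (1/8)·0 = 0.
The weights sum to 3/4.
So P(the car behind door 2 | the host opened door 3) = (5/8) / (3/4) = 5/6.

5/6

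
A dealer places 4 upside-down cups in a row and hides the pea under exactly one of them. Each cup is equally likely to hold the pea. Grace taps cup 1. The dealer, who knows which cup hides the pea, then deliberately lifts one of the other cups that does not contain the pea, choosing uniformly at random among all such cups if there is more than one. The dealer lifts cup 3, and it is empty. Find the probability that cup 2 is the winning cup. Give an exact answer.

Apply Bayes' rule, conditioning on where the pea actually is.
If it is under cup 1 (prior 1/4): the dealer has 3 equally likely choices, so probability 1/3; weight (1/4)·(1/3) = 1/12.
If it is under either of cups 2 and 4 (prior 1/4 each): the dealer has 2 equally likely choices, so probability 1/2; weight (1/4)·(1/2) = 1/8 each.
If it is under cup 3 (prior 1/4): the dealer opened cup 3, so this case is ruled out; weight (1/4)·0 = 0.
The weights sum to 1/3.
So P(the pea under cup 2 | the dealer opened cup 3) = (1/8) / (1/3) = 3/8.

3/8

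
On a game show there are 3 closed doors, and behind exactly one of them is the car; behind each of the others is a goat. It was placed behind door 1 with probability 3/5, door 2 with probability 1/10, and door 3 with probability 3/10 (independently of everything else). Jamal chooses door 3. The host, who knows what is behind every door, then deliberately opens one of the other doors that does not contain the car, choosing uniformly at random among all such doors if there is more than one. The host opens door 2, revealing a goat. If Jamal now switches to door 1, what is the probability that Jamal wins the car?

4/5

Consider each possible location of the car in turn.
If it is behind door 1 (prior 3/5): the host has no choice, probability 1; weight (3/5)·1 = 3/5.
If it is behind door 2 (prior 1/10): the host opened door 2, so this case is ruled out; weight (1/10)·0 = 0.
If it is behind door 3 (prior 3/10): the host has 2 equally likely choices, so probability 1/2; weight (3/10)·(1/2) = 3/20.
The weights sum to 3/4.
So P(the car behind door 1 | the host opened door 2) = (3/5) / (3/4) = 4/5.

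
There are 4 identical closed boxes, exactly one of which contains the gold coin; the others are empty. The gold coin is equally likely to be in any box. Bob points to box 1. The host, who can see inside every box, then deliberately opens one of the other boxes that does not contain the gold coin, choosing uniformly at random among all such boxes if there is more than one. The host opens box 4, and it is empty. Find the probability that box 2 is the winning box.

3/8

Apply Bayes' rule, conditioning on where the gold coin actually is.
If it is in box 1 (prior 1/4): the host has 3 equally likely choices, so probability 1/3; weight (1/4)·(1/3) = 1/12.
If it is in either of boxes 2 and 3 (prior 1/4 each): the host has 2 equally likely choices, so probability 1/2; weight (1/4)·(1/2) = 1/8 each.
If it is in box 4 (prior 1/4): the host opened box 4, so this case is ruled out; weight (1/4)·0 = 0.
The weights sum to 1/3.
So P(the gold coin in box 2 | the host opened box 4) = (1/8) / (1/3) = 3/8.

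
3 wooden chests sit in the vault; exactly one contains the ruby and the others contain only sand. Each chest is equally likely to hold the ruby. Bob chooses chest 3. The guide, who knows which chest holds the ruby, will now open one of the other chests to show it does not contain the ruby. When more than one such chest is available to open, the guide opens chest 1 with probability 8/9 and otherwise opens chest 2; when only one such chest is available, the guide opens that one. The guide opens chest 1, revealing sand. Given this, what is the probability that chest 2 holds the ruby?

9/17

Condition on the true location of the ruby.
If it is in chest 1 (prior 1/3): the guide opened chest 1, so this case is ruled out; weight (1/3)·0 = 0.
If it is in chest 2 (prior 1/3): only chest 1 is available, probability 1; weight (1/3)·1 = 1/3.
If it is in chest 3 (prior 1/3): chest 1 is available, opened with probability 8/9; weight (1/3)·(8/9) = 8/27.
The weights sum to 17/27.
So P(the ruby in chest 2 | the guide opened chest 1) = (1/3) / (17/27) = 9/17.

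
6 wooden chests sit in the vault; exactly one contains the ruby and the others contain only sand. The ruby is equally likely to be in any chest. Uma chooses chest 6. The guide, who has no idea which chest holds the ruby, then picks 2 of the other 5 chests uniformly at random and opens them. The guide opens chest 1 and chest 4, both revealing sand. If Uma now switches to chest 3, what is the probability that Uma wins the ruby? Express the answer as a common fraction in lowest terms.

1/4

Apply Bayes' rule, conditioning on where the ruby actually is.
If it is in either of chests 1 and 4 (prior 1/6 each): that chest was opened and seen not to hold the prize — ruled out; weight (1/6)·0 = 0 each.
If it is in any of chests 2, 3, 5, and 6 (prior 1/6 each): the guide picks exactly this set with probability 1/10 regardless, and none is the prize; weight (1/6)·(1/10) = 1/60 each.
The weights sum to 1/15.
So P(the ruby in chest 3 | the guide opened chest 1 and chest 4) = (1/60) / (1/15) = 1/4.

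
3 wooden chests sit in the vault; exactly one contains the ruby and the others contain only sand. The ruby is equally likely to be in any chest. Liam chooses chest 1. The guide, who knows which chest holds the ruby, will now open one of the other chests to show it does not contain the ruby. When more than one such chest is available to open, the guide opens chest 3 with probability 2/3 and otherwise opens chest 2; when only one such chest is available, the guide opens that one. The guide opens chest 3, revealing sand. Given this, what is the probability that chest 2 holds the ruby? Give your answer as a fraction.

3/5

Apply Bayes' rule, conditioning on where the ruby actually is.
If it is in chest 1 (prior 1/3): chest 3 is available, opened with probability 2/3; weight (1/3)·(2/3) = 2/9.
If it is in chest 2 (prior 1/3): only chest 3 is available, probability 1; weight (1/3)·1 = 1/3.
If it is in chest 3 (prior 1/3): the guide opened chest 3, so this case is ruled out; weight (1/3)·0 = 0.
The weights sum to 5/9.
So P(the ruby in chest 2 | the guide opened chest 3) = (1/3) / (5/9) = 3/5.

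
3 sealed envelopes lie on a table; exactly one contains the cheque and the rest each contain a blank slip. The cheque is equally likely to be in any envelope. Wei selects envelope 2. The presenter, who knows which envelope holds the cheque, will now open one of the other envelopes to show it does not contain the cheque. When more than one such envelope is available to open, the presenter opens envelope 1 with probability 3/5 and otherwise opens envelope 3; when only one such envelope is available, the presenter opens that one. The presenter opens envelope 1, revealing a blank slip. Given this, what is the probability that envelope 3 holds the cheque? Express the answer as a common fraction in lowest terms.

5/8

Condition on the true location of the cheque.
If it is in envelope 1 (prior 1/3): the presenter opened envelope 1, so this case is ruled out; weight (1/3)·0 = 0.
If it is in envelope 2 (prior 1/3): envelope 1 is available, opened with probability 3/5; weight (1/3)·(3/5) = 1/5.
If it is in envelope 3 (prior 1/3): only envelope 1 is available, probability 1; weight (1/3)·1 = 1/3.
The weights sum to 8/15.
So P(the cheque in envelope 3 | the presenter opened envelope 1) = (1/3) / (8/15) = 5/8.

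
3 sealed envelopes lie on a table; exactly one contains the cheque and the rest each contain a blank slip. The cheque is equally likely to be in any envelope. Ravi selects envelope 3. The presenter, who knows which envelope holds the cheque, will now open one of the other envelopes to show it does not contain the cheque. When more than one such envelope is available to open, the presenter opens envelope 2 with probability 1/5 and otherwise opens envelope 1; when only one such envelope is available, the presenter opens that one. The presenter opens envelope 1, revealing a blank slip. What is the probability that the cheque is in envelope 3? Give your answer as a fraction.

4/9

Apply Bayes' rule, conditioning on where the cheque actually is.
If it is in envelope 1 (prior 1/3): the presenter opened envelope 1, so this case is ruled out; weight (1/3)·0 = 0.
If it is in envelope 2 (prior 1/3): only envelope 1 is available, probability 1; weight (1/3)·1 = 1/3.
If it is in envelope 3 (prior 1/3): envelope 2 is available but not opened, probability 4/5; weight (1/3)·(4/5) = 4/15.
The weights sum to 3/5.
So P(the cheque in envelope 3 | the presenter opened envelope 1) = (4/15) / (3/5) = 4/9.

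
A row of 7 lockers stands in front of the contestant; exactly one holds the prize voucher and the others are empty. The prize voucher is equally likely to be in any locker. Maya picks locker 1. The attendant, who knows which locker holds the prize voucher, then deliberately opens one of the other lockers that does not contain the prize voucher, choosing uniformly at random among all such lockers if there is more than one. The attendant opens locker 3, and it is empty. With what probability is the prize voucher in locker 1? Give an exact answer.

1/7

Consider each possible location of the prize voucher in turn.
If it is in locker 1 (prior 1/7): the attendant has 6 equally likely choices, so probability 1/6; weight (1/7)·(1/6) = 1/42.
If it is in any of lockers 2, 4, 5, 6, and 7 (prior 1/7 each): the attendant has 5 equally likely choices, so probability 1/5; weight (1/7)·(1/5) = 1/35 each.
If it is in locker 3 (prior 1/7): the attendant opened locker 3, so this case is ruled out; weight (1/7)·0 = 0.
The weights sum to 1/6.
So P(the prize voucher in locker 1 | the attendant opened locker 3) = (1/42) / (1/6) = 1/7.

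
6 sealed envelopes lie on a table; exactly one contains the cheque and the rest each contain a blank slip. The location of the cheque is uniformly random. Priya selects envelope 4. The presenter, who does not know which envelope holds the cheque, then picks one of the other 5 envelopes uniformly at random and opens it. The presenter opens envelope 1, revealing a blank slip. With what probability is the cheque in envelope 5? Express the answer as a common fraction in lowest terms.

1/5

Condition on the true location of the cheque.
If it is in envelope 1 (prior 1/6): the presenter opened envelope 1, so this case is ruled out; weight (1/6)·0 = 0.
If it is in any of envelopes 2, 3, 4, 5, and 6 (prior 1/6 each): the presenter picks envelope 1 with probability 1/5 regardless, and it is not the prize; weight (1/6)·(1/5) = 1/30 each.
The weights sum to 1/6.
So P(the cheque in envelope 5 | the presenter opened envelope 1) = (1/30) / (1/6) = 1/5.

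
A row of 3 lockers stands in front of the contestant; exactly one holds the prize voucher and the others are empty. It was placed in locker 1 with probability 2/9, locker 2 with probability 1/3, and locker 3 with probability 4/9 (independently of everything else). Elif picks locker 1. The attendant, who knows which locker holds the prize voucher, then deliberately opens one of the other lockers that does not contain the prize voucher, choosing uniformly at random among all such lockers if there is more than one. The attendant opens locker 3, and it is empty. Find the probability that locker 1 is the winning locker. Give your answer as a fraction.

1/4

Condition on the true location of the prize voucher.
If it is in locker 1 (prior 2/9): the attendant has 2 equally likely choices, so probability 1/2; weight (2/9)·(1/2) = 1/9.
If it is in locker 2 (prior 1/3): the attendant has no choice, probability 1; weight (1/3)·1 = 1/3.
If it is in locker 3 (prior 4/9): the attendant opened locker 3, so this case is ruled out; weight (4/9)·0 = 0.
The weights sum to 4/9.
So P(the prize voucher in locker 1 | the attendant opened locker 3) = (1/9) / (4/9) = 1/4.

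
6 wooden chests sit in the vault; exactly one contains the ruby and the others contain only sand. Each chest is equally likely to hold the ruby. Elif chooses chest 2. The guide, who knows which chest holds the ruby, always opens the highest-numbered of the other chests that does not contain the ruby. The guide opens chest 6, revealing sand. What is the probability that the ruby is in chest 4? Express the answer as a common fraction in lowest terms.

1/5

Apply Bayes' rule, conditioning on where the ruby actually is.
If it is in any of chests 1, 2, 3, 4, and 5 (prior 1/6 each): chest 6 is the highest-numbered option available, probability 1; weight (1/6)·1 = 1/6 each.
If it is in chest 6 (prior 1/6): the guide opened chest 6, so this case is ruled out; weight (1/6)·0 = 0.
The weights sum to 5/6.
So P(the ruby in chest 4 | the guide opened chest 6) = (1/6) / (5/6) = 1/5.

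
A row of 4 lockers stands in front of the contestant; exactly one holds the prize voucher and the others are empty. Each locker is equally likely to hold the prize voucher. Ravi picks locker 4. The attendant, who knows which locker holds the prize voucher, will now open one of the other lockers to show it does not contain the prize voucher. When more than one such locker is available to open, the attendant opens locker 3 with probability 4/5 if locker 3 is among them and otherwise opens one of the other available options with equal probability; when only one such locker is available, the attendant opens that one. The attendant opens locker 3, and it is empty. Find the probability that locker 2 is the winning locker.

Apply Bayes' rule, conditioning on where the prize voucher actually is.
If it is in any of lockers 1, 2, and 4 (prior 1/4 each): locker 3 is available, opened with probability 4/5; weight (1/4)·(4/5) = 1/5 each.
If it is in locker 3 (prior 1/4): the attendant opened locker 3, so this case is ruled out; weight (1/4)·0 = 0.
The weights sum to 3/5.
So P(the prize voucher in locker 2 | the attendant opened locker 3) = (1/5) / (3/5) = 1/3.

1/3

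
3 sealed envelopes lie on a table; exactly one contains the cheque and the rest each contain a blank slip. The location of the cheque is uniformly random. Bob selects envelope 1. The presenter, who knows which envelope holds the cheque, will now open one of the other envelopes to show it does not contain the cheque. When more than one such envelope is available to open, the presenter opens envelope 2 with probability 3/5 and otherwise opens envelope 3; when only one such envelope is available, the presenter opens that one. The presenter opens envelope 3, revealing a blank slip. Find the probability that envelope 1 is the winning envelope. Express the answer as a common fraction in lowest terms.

2/7

Condition on the true location of the cheque.
If it is in envelope 1 (prior 1/3): envelope 2 is available but not opened, probability 2/5; weight (1/3)·(2/5) = 2/15.
If it is in envelope 2 (prior 1/3): only envelope 3 is available, probability 1; weight (1/3)·1 = 1/3.
If it is in envelope 3 (prior 1/3): the presenter opened envelope 3, so this case is ruled out; weight (1/3)·0 = 0.
The weights sum to 7/15.
So P(the cheque in envelope 1 | the presenter opened envelope 3) = (2/15) / (7/15) = 2/7.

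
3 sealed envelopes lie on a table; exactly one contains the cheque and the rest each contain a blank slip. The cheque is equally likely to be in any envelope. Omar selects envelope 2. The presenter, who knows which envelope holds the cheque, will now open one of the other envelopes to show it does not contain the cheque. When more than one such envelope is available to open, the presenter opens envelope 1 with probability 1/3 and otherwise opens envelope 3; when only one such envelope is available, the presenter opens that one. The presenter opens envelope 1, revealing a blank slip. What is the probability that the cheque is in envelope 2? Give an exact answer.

Consider each possible location of the cheque in turn.
If it is in envelope 1 (prior 1/3): the presenter opened envelope 1, so this case is ruled out; weight (1/3)·0 = 0.
If it is in envelope 2 (prior 1/3): envelope 1 is available, opened with probability 1/3; weight (1/3)·(1/3) = 1/9.
If it is in envelope 3 (prior 1/3): only envelope 1 is available, probability 1; weight (1/3)·1 = 1/3.
The weights sum to 4/9.
So P(the cheque in envelope 2 | the presenter opened envelope 1) = (1/9) / (4/9) = 1/4.

1/4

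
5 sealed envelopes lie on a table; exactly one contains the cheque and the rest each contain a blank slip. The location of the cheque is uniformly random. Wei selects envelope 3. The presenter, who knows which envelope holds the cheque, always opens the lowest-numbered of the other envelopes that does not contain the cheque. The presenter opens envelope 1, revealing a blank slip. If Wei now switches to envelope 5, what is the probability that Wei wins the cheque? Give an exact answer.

1/4

Condition on the true location of the cheque.
If it is in envelope 1 (prior 1/5): the presenter opened envelope 1, so this case is ruled out; weight (1/5)·0 = 0.
If it is in any of envelopes 2, 3, 4, and 5 (prior 1/5 each): envelope 1 is the lowest-numbered option available, probability 1; weight (1/5)·1 = 1/5 each.
The weights sum to 4/5.
So P(the cheque in envelope 5 | the presenter opened envelope 1) = (1/5) / (4/5) = 1/4.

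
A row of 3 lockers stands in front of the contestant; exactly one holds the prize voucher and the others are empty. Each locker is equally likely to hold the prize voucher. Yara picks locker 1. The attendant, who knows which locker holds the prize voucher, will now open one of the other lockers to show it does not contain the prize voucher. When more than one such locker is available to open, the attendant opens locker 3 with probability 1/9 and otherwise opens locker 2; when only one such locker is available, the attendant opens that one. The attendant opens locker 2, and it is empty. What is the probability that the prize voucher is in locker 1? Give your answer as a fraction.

8/17

Apply Bayes' rule, conditioning on where the prize voucher actually is.
If it is in locker 1 (prior 1/3): locker 3 is available but not opened, probability 8/9; weight (1/3)·(8/9) = 8/27.
If it is in locker 2 (prior 1/3): the attendant opened locker 2, so this case is ruled out; weight (1/3)·0 = 0.
If it is in locker 3 (prior 1/3): only locker 2 is available, probability 1; weight (1/3)·1 = 1/3.
The weights sum to 17/27.
So P(the prize voucher in locker 1 | the attendant opened locker 2) = (8/27) / (17/27) = 8/17.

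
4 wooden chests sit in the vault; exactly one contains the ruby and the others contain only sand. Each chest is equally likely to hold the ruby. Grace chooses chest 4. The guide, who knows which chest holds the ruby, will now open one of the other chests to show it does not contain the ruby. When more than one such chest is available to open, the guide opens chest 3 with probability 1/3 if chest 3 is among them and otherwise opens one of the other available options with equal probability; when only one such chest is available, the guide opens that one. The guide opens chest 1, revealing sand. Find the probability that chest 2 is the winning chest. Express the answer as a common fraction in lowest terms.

Condition on the true location of the ruby.
If it is in chest 1 (prior 1/4): the guide opened chest 1, so this case is ruled out; weight (1/4)·0 = 0.
If it is in chest 2 (prior 1/4): chest 3 is available but not opened, probability 2/3; weight (1/4)·(2/3) = 1/6.
If it is in chest 3 (prior 1/4): chest 3 holds the prize so is unavailable; the guide chooses uniformly among the 2 others, probability 1/2; weight (1/4)·(1/2) = 1/8.
If it is in chest 4 (prior 1/4): chest 3 is available but not opened; chest 1 gets probability (1 − 1/3)/2 = 1/3; weight (1/4)·(1/3) = 1/12.
The weights sum to 3/8.
So P(the ruby in chest 2 | the guide opened chest 1) = (1/6) / (3/8) = 4/9.

4/9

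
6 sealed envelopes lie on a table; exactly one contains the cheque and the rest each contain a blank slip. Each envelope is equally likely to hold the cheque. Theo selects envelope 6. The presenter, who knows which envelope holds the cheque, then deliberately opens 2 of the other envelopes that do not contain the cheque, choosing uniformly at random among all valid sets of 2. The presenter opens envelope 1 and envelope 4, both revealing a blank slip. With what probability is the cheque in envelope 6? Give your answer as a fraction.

Condition on the true location of the cheque.
If it is in either of envelopes 1 and 4 (prior 1/6 each): that envelope was opened and seen not to hold the prize — ruled out; weight (1/6)·0 = 0 each.
If it is in any of envelopes 2, 3, and 5 (prior 1/6 each): the presenter has 6 equally likely choices, so probability 1/6; weight (1/6)·(1/6) = 1/36 each.
If it is in envelope 6 (prior 1/6): the presenter has 10 equally likely choices, so probability 1/10; weight (1/6)·(1/10) = 1/60.
The weights sum to 1/10.
So P(the cheque in envelope 6 | the presenter opened envelope 1 and envelope 4) = (1/60) / (1/10) = 1/6.

1/6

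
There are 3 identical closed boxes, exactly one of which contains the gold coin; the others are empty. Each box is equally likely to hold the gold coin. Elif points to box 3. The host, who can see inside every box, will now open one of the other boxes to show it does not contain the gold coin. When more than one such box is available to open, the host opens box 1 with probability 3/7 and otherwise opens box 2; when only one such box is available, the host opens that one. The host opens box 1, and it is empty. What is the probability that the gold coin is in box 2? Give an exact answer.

Condition on the true location of the gold coin.
If it is in box 1 (prior 1/3): the host opened box 1, so this case is ruled out; weight (1/3)·0 = 0.
If it is in box 2 (prior 1/3): only box 1 is available, probability 1; weight (1/3)·1 = 1/3.
If it is in box 3 (prior 1/3): box 1 is available, opened with probability 3/7; weight (1/3)·(3/7) = 1/7.
The weights sum to 10/21.
So P(the gold coin in box 2 | the host opened box 1) = (1/3) / (10/21) = 7/10.

7/10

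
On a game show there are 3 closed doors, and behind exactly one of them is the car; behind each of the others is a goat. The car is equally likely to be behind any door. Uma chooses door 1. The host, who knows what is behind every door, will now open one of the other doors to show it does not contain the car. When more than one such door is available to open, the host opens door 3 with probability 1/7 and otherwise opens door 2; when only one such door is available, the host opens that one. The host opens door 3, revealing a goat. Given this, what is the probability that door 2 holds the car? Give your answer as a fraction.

7/8

Condition on the true location of the car.
If it is behind door 1 (prior 1/3): door 3 is available, opened with probability 1/7; weight (1/3)·(1/7) = 1/21.
If it is behind door 2 (prior 1/3): only door 3 is available, probability 1; weight (1/3)·1 = 1/3.
If it is behind door 3 (prior 1/3): the host opened door 3, so this case is ruled out; weight (1/3)·0 = 0.
The weights sum to 8/21.
So P(the car behind door 2 | the host opened door 3) = (1/3) / (8/21) = 7/8.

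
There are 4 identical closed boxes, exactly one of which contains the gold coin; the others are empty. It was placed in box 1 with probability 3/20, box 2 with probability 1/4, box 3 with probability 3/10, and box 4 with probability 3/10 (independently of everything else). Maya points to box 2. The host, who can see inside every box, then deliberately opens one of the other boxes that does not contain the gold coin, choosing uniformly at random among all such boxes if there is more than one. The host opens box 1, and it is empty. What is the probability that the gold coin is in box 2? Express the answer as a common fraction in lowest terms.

Apply Bayes' rule, conditioning on where the gold coin actually is.
If it is in box 1 (prior 3/20): the host opened box 1, so this case is ruled out; weight (3/20)·0 = 0.
If it is in box 2 (prior 1/4): the host has 3 equally likely choices, so probability 1/3; weight (1/4)·(1/3) = 1/12.
If it is in either of boxes 3 and 4 (prior 3/10 each): the host has 2 equally likely choices, so probability 1/2; weight (3/10)·(1/2) = 3/20 each.
The weights sum to 23/60.
So P(the gold coin in box 2 | the host opened box 1) = (1/12) / (23/60) = 5/23.

5/23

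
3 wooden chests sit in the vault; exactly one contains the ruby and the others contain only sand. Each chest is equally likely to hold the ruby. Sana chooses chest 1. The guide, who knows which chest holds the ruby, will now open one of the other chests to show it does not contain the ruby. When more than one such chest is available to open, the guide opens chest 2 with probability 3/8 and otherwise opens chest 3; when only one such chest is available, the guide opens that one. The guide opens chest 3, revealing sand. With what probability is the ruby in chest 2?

Apply Bayes' rule, conditioning on where the ruby actually is.
If it is in chest 1 (prior 1/3): chest 2 is available but not opened, probability 5/8; weight (1/3)·(5/8) = 5/24.
If it is in chest 2 (prior 1/3): only chest 3 is available, probability 1; weight (1/3)·1 = 1/3.
If it is in chest 3 (prior 1/3): the guide opened chest 3, so this case is ruled out; weight (1/3)·0 = 0.
The weights sum to 13/24.
So P(the ruby in chest 2 | the guide opened chest 3) = (1/3) / (13/24) = 8/13.

8/13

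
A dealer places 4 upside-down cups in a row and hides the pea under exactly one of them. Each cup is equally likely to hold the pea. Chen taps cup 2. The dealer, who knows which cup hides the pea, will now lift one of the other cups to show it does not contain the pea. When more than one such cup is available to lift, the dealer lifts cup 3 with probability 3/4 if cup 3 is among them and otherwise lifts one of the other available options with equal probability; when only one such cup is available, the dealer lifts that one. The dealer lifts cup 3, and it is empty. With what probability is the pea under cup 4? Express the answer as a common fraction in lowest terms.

1/3

Condition on the true location of the pea.
If it is under any of cups 1, 2, and 4 (prior 1/4 each): cup 3 is available, opened with probability 3/4; weight (1/4)·(3/4) = 3/16 each.
If it is under cup 3 (prior 1/4): the dealer opened cup 3, so this case is ruled out; weight (1/4)·0 = 0.
The weights sum to 9/16.
So P(the pea under cup 4 | the dealer opened cup 3) = (3/16) / (9/16) = 1/3.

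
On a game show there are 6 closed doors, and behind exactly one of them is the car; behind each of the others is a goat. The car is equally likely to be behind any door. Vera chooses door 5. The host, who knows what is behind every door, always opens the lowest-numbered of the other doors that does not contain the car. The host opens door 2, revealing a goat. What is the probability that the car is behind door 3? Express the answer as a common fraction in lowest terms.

Condition on the true location of the car.
If it is behind door 1 (prior 1/6): door 2 is the lowest-numbered option available, probability 1; weight (1/6)·1 = 1/6.
If it is behind door 2 (prior 1/6): the host opened door 2, so this case is ruled out; weight (1/6)·0 = 0.
If it is behind any of doors 3, 4, 5, and 6 (prior 1/6 each): the host would have opened door 1 instead, probability 0; weight (1/6)·0 = 0 each.
The weights sum to 1/6.
So P(the car behind door 3 | the host opened door 2) = 0 / (1/6) = 0.

0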